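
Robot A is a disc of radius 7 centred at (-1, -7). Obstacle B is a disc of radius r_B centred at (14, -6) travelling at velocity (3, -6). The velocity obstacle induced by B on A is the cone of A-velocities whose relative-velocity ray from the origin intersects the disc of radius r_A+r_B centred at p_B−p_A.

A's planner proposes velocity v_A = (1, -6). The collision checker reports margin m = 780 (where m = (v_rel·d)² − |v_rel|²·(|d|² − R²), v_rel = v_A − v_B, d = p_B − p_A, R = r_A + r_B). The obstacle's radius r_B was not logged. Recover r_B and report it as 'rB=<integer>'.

m = 780
d = (15, 1);  v_rel = (-2, 0),  |v_rel|² = 4
v_rel×d = (-2)·(1) − (0)·(15) = -2
since m = R²·4 − (-2)²:  R² = (4 + 780) / 4 = 196
R = √196 = 14  ⇒  r_B = 14 − 7 = 7

rB=7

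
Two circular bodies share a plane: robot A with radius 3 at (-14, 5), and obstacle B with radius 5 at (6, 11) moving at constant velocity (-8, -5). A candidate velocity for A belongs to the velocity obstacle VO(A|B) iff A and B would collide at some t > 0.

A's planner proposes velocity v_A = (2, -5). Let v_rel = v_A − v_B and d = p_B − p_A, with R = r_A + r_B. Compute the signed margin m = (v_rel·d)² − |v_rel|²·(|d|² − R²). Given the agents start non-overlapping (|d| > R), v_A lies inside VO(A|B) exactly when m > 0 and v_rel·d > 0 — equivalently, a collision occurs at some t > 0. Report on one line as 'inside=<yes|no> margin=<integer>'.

d = (20, 6),  |d|² = 436;  R = 3+5 = 8,  c = 436−8² = 372
v_rel = (10, 0),  |v_rel|² = 100;  v_rel·d = (10)·(20) + (0)·(6) = 200
100·t² − 400·t + 372 = 0  ⇒  m = 200² − 100·372 = 2800
m = 2800 > 0,  v_rel·d = 200 > 0  ⇒  inside

inside=yes margin=2800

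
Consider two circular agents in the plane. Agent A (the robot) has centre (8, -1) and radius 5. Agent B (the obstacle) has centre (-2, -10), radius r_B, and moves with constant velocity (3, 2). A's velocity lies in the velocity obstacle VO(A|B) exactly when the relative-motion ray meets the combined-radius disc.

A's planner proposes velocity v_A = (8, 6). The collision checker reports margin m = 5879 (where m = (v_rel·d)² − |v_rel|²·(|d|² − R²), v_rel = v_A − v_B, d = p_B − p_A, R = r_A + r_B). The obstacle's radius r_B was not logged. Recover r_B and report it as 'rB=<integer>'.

m = 5879
d = (-10, -9);  v_rel = (5, 4),  |v_rel|² = 41
v_rel×d = (5)·(-9) − (4)·(-10) = -5
since m = R²·41 − (-5)²:  R² = (25 + 5879) / 41 = 144
R = √144 = 12  ⇒  r_B = 12 − 5 = 7

rB=7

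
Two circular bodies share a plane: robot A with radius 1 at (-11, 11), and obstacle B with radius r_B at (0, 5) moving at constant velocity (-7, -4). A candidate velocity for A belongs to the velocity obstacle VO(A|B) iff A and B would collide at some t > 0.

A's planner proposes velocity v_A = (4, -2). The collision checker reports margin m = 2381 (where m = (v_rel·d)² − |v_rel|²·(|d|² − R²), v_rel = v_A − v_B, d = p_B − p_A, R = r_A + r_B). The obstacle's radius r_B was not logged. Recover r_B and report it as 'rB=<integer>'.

m = 2381
d = (11, -6);  v_rel = (11, 2),  |v_rel|² = 125
v_rel×d = (11)·(-6) − (2)·(11) = -88
since m = R²·125 − (-88)²:  R² = (7744 + 2381) / 125 = 81
R = √81 = 9  ⇒  r_B = 9 − 1 = 8

rB=8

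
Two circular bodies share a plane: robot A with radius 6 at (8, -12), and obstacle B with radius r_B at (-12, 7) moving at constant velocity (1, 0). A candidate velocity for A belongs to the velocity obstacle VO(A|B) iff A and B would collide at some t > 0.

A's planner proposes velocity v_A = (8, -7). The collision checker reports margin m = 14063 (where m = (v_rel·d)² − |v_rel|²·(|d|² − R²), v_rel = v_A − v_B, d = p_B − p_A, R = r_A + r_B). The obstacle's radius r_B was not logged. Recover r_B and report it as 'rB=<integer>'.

m = 14063
d = (-20, 19);  v_rel = (7, -7),  |v_rel|² = 98
v_rel×d = (7)·(19) − (-7)·(-20) = -7
since m = R²·98 − (-7)²:  R² = (49 + 14063) / 98 = 144
R = √144 = 12  ⇒  r_B = 12 − 6 = 6

rB=6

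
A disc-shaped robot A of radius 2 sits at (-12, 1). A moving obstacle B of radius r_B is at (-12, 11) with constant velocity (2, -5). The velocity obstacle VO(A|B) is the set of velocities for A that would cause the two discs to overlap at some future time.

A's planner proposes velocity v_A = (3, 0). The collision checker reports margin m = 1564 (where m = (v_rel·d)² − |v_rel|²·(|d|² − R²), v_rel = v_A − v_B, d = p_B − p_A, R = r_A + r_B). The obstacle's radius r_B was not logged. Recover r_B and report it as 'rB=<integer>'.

m = 1564
d = (0, 10);  v_rel = (1, 5),  |v_rel|² = 26
v_rel×d = (1)·(10) − (5)·(0) = 10
since m = R²·26 − 10²:  R² = (100 + 1564) / 26 = 64
R = √64 = 8  ⇒  r_B = 8 − 2 = 6

rB=6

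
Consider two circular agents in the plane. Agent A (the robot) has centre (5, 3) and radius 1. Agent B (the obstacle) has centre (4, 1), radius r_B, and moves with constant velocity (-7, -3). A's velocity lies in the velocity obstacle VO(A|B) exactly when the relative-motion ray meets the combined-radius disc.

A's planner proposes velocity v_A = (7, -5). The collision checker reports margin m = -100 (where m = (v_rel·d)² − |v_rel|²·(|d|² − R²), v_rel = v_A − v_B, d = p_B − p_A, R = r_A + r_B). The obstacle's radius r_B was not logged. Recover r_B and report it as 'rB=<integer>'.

m = -100
d = (-1, -2);  v_rel = (14, -2),  |v_rel|² = 200
v_rel×d = (14)·(-2) − (-2)·(-1) = -30
since m = R²·200 − (-30)²:  R² = (900 + -100) / 200 = 4
R = √4 = 2  ⇒  r_B = 2 − 1 = 1

rB=1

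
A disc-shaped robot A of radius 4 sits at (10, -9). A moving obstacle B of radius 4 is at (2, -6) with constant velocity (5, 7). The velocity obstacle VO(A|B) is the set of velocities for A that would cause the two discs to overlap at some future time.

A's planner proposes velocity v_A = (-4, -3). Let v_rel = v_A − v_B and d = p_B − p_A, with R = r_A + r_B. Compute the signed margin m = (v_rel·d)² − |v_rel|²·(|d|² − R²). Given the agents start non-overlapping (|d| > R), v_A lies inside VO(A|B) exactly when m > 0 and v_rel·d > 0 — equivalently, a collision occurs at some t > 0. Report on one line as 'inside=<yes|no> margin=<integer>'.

d = (-8, 3),  |d|² = 73;  R = 4+4 = 8,  c = 73−8² = 9
v_rel = (-9, -10),  |v_rel|² = 181;  v_rel·d = (-9)·(-8) + (-10)·(3) = 42
181·t² − 84·t + 9 = 0  ⇒  m = 42² − 181·9 = 135
m = 135 > 0,  v_rel·d = 42 > 0  ⇒  inside

inside=yes margin=135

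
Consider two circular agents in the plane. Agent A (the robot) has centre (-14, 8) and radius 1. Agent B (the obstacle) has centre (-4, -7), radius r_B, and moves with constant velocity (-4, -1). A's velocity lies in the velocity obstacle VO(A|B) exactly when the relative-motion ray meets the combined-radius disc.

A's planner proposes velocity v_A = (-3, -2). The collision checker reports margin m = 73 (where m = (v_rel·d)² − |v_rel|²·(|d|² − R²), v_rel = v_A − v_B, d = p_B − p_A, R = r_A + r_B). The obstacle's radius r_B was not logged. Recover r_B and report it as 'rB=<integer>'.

m = 73
d = (10, -15);  v_rel = (1, -1),  |v_rel|² = 2
v_rel×d = (1)·(-15) − (-1)·(10) = -5
since m = R²·2 − (-5)²:  R² = (25 + 73) / 2 = 49
R = √49 = 7  ⇒  r_B = 7 − 1 = 6

rB=6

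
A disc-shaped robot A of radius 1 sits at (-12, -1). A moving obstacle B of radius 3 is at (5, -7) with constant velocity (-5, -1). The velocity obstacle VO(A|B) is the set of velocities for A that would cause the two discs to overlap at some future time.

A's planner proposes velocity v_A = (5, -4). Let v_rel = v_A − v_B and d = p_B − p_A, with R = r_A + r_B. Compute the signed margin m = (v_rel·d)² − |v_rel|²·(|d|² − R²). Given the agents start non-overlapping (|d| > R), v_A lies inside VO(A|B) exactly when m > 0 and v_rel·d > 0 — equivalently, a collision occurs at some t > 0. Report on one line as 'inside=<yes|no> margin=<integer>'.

d = (17, -6),  |d|² = 325;  R = 1+3 = 4,  c = 325−4² = 309
v_rel = (10, -3),  |v_rel|² = 109;  v_rel·d = (10)·(17) + (-3)·(-6) = 188
109·t² − 376·t + 309 = 0  ⇒  m = 188² − 109·309 = 1663
m = 1663 > 0,  v_rel·d = 188 > 0  ⇒  inside

inside=yes margin=1663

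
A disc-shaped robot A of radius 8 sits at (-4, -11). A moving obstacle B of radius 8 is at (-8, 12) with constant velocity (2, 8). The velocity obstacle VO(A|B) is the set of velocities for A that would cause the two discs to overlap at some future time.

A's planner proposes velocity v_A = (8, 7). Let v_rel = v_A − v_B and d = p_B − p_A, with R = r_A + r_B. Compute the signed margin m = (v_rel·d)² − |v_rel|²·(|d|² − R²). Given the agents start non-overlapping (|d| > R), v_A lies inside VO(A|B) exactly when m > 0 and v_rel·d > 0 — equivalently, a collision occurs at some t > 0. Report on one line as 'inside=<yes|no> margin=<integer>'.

d = (-4, 23),  |d|² = 545;  R = 8+8 = 16,  c = 545−16² = 289
v_rel = (6, -1),  |v_rel|² = 37;  v_rel·d = (6)·(-4) + (-1)·(23) = -47
37·t² + 94·t + 289 = 0  ⇒  m = (-47)² − 37·289 = -8484
m = -8484 < 0,  v_rel·d = -47 < 0  ⇒  outside

inside=no margin=-8484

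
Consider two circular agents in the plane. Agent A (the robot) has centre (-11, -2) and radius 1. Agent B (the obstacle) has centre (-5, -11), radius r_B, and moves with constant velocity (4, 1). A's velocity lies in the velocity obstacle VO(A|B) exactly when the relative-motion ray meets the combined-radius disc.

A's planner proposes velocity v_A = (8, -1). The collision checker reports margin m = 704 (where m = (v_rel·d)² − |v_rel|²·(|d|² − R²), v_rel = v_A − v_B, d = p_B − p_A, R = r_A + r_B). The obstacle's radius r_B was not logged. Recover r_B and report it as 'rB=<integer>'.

m = 704
d = (6, -9);  v_rel = (4, -2),  |v_rel|² = 20
v_rel×d = (4)·(-9) − (-2)·(6) = -24
since m = R²·20 − (-24)²:  R² = (576 + 704) / 20 = 64
R = √64 = 8  ⇒  r_B = 8 − 1 = 7

rB=7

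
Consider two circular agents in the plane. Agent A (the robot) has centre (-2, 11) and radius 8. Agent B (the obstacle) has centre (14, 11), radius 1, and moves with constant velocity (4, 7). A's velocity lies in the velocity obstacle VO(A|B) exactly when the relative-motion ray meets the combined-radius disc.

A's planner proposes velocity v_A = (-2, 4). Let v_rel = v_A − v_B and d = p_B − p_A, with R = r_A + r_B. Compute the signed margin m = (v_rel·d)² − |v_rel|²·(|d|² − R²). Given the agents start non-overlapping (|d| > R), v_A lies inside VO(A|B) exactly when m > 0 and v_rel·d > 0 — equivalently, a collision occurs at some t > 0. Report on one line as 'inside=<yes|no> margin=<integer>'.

d = (16, 0),  |d|² = 256;  R = 8+1 = 9,  c = 256−9² = 175
v_rel = (-6, -3),  |v_rel|² = 45;  v_rel·d = (-6)·(16) + (-3)·(0) = -96
45·t² + 192·t + 175 = 0  ⇒  m = (-96)² − 45·175 = 1341
m = 1341 > 0,  v_rel·d = -96 < 0  ⇒  outside

inside=no margin=1341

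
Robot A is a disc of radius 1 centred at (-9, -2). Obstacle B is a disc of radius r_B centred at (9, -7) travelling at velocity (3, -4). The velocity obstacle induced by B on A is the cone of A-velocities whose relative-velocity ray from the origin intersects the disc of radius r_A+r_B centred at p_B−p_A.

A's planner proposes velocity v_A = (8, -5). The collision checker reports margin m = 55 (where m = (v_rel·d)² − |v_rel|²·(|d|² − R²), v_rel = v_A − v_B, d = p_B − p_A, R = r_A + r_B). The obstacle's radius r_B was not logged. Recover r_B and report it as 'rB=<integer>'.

m = 55
d = (18, -5);  v_rel = (5, -1),  |v_rel|² = 26
v_rel×d = (5)·(-5) − (-1)·(18) = -7
since m = R²·26 − (-7)²:  R² = (49 + 55) / 26 = 4
R = √4 = 2  ⇒  r_B = 2 − 1 = 1

rB=1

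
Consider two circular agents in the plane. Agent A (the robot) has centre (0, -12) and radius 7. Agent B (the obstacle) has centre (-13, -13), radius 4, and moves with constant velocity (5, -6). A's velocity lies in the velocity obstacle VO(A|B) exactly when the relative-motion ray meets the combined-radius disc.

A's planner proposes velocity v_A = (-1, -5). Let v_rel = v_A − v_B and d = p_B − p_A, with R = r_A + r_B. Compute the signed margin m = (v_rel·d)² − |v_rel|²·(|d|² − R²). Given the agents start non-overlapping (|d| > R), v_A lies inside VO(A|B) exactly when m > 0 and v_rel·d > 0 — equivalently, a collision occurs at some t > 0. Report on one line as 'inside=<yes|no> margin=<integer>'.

d = (-13, -1),  |d|² = 170;  R = 7+4 = 11,  c = 170−11² = 49
v_rel = (-6, 1),  |v_rel|² = 37;  v_rel·d = (-6)·(-13) + (1)·(-1) = 77
37·t² − 154·t + 49 = 0  ⇒  m = 77² − 37·49 = 4116
m = 4116 > 0,  v_rel·d = 77 > 0  ⇒  inside

inside=yes margin=4116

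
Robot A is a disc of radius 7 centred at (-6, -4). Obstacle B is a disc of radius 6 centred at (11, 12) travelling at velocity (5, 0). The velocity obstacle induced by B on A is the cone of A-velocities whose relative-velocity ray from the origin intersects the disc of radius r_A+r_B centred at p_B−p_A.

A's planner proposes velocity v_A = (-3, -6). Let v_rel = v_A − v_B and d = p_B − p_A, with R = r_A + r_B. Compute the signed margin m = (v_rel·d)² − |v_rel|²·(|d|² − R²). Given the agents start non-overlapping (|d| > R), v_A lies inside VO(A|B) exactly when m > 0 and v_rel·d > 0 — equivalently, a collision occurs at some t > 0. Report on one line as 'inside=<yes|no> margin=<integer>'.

d = (17, 16),  |d|² = 545;  R = 7+6 = 13,  c = 545−13² = 376
v_rel = (-8, -6),  |v_rel|² = 100;  v_rel·d = (-8)·(17) + (-6)·(16) = -232
100·t² + 464·t + 376 = 0  ⇒  m = (-232)² − 100·376 = 16224
m = 16224 > 0,  v_rel·d = -232 < 0  ⇒  outside

inside=no margin=16224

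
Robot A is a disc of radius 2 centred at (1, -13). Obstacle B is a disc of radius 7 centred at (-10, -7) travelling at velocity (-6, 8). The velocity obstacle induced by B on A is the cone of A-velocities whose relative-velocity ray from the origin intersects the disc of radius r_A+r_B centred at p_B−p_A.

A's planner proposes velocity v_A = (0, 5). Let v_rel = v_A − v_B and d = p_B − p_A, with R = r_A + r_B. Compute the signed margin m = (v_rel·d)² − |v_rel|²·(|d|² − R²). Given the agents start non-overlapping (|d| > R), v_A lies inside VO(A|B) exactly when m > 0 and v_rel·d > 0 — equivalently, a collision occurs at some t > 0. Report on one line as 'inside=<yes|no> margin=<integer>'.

d = (-11, 6),  |d|² = 157;  R = 2+7 = 9,  c = 157−9² = 76
v_rel = (6, -3),  |v_rel|² = 45;  v_rel·d = (6)·(-11) + (-3)·(6) = -84
45·t² + 168·t + 76 = 0  ⇒  m = (-84)² − 45·76 = 3636
m = 3636 > 0,  v_rel·d = -84 < 0  ⇒  outside

inside=no margin=3636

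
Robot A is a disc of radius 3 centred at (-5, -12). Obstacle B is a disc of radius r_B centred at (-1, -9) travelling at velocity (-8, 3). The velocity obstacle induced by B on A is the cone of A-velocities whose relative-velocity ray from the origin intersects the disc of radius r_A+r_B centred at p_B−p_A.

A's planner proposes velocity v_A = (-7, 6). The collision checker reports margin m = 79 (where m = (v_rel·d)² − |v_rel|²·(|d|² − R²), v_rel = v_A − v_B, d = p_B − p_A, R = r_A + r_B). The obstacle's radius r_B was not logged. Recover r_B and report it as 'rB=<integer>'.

m = 79
d = (4, 3);  v_rel = (1, 3),  |v_rel|² = 10
v_rel×d = (1)·(3) − (3)·(4) = -9
since m = R²·10 − (-9)²:  R² = (81 + 79) / 10 = 16
R = √16 = 4  ⇒  r_B = 4 − 3 = 1

rB=1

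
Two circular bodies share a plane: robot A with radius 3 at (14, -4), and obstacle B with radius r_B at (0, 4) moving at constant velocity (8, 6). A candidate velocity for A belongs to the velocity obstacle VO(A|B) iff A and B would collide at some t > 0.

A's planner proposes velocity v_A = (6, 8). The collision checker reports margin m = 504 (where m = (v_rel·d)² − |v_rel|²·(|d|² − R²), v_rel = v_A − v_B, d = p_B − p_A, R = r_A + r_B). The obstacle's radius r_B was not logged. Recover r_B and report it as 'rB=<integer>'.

m = 504
d = (-14, 8);  v_rel = (-2, 2),  |v_rel|² = 8
v_rel×d = (-2)·(8) − (2)·(-14) = 12
since m = R²·8 − 12²:  R² = (144 + 504) / 8 = 81
R = √81 = 9  ⇒  r_B = 9 − 3 = 6

rB=6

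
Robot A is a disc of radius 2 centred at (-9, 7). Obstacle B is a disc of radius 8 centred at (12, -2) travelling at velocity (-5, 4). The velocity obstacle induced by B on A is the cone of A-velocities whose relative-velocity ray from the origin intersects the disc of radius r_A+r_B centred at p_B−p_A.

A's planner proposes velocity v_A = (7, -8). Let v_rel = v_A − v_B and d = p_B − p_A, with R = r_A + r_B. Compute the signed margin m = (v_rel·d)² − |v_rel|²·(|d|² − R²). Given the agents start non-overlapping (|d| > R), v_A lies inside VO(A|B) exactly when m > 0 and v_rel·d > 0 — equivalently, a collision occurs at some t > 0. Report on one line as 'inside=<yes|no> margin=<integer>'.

d = (21, -9),  |d|² = 522;  R = 2+8 = 10,  c = 522−10² = 422
v_rel = (12, -12),  |v_rel|² = 288;  v_rel·d = (12)·(21) + (-12)·(-9) = 360
288·t² − 720·t + 422 = 0  ⇒  m = 360² − 288·422 = 8064
m = 8064 > 0,  v_rel·d = 360 > 0  ⇒  inside

inside=yes margin=8064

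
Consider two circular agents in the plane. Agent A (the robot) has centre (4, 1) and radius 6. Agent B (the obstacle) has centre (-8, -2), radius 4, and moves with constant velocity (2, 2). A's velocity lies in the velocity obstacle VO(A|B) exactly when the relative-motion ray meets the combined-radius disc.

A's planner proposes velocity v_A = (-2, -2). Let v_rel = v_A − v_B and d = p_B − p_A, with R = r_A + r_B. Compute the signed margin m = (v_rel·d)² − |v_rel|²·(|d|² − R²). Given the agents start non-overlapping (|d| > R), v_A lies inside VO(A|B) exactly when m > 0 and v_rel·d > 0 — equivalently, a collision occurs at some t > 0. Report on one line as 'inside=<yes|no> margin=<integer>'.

d = (-12, -3),  |d|² = 153;  R = 6+4 = 10,  c = 153−10² = 53
v_rel = (-4, -4),  |v_rel|² = 32;  v_rel·d = (-4)·(-12) + (-4)·(-3) = 60
32·t² − 120·t + 53 = 0  ⇒  m = 60² − 32·53 = 1904
m = 1904 > 0,  v_rel·d = 60 > 0  ⇒  inside

inside=yes margin=1904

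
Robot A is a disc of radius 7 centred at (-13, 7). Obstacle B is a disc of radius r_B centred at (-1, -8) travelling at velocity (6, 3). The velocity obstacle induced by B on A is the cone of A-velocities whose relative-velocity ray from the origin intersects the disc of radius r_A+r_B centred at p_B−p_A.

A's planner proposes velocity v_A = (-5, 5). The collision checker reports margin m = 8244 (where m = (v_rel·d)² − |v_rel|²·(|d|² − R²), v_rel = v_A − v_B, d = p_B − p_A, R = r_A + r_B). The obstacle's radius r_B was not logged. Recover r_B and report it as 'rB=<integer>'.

m = 8244
d = (12, -15);  v_rel = (-11, 2),  |v_rel|² = 125
v_rel×d = (-11)·(-15) − (2)·(12) = 141
since m = R²·125 − 141²:  R² = (19881 + 8244) / 125 = 225
R = √225 = 15  ⇒  r_B = 15 − 7 = 8

rB=8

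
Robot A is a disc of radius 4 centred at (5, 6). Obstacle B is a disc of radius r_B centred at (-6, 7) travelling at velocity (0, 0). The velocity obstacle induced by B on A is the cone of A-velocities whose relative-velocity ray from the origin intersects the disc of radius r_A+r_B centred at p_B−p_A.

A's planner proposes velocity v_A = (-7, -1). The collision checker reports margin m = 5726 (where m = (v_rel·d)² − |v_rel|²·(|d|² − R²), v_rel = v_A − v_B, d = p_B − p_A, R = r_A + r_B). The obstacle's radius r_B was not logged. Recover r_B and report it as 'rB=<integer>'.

m = 5726
d = (-11, 1);  v_rel = (-7, -1),  |v_rel|² = 50
v_rel×d = (-7)·(1) − (-1)·(-11) = -18
since m = R²·50 − (-18)²:  R² = (324 + 5726) / 50 = 121
R = √121 = 11  ⇒  r_B = 11 − 4 = 7

rB=7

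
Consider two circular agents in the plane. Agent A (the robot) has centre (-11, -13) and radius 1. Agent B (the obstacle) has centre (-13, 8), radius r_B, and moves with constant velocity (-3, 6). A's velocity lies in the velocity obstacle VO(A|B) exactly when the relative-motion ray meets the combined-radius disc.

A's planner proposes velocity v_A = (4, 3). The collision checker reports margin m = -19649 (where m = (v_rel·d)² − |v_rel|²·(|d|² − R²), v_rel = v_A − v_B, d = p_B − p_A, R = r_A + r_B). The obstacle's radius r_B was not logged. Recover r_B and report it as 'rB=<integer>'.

m = -19649
d = (-2, 21);  v_rel = (7, -3),  |v_rel|² = 58
v_rel×d = (7)·(21) − (-3)·(-2) = 141
since m = R²·58 − 141²:  R² = (19881 + -19649) / 58 = 4
R = √4 = 2  ⇒  r_B = 2 − 1 = 1

rB=1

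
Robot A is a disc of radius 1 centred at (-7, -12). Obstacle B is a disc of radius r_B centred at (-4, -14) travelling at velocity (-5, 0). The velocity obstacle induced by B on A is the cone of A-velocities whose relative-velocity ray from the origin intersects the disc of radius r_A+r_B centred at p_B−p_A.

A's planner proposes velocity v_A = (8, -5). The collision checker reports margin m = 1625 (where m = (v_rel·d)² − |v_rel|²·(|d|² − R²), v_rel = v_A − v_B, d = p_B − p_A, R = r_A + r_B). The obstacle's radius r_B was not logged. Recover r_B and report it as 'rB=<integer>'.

m = 1625
d = (3, -2);  v_rel = (13, -5),  |v_rel|² = 194
v_rel×d = (13)·(-2) − (-5)·(3) = -11
since m = R²·194 − (-11)²:  R² = (121 + 1625) / 194 = 9
R = √9 = 3  ⇒  r_B = 3 − 1 = 2

rB=2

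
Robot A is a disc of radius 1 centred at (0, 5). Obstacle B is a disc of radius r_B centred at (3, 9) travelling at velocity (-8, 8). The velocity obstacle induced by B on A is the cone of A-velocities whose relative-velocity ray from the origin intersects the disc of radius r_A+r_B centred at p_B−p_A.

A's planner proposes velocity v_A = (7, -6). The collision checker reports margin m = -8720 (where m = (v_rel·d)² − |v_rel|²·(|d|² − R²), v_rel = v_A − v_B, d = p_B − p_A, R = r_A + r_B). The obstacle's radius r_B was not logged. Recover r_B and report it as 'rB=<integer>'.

m = -8720
d = (3, 4);  v_rel = (15, -14),  |v_rel|² = 421
v_rel×d = (15)·(4) − (-14)·(3) = 102
since m = R²·421 − 102²:  R² = (10404 + -8720) / 421 = 4
R = √4 = 2  ⇒  r_B = 2 − 1 = 1

rB=1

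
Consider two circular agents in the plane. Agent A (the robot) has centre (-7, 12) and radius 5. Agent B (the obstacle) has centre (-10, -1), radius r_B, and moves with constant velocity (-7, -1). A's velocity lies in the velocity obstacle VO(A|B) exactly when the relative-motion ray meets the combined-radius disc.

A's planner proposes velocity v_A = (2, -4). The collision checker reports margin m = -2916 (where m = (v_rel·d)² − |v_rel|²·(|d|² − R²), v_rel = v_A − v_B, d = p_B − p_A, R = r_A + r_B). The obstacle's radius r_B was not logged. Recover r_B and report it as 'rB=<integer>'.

m = -2916
d = (-3, -13);  v_rel = (9, -3),  |v_rel|² = 90
v_rel×d = (9)·(-13) − (-3)·(-3) = -126
since m = R²·90 − (-126)²:  R² = (15876 + -2916) / 90 = 144
R = √144 = 12  ⇒  r_B = 12 − 5 = 7

rB=7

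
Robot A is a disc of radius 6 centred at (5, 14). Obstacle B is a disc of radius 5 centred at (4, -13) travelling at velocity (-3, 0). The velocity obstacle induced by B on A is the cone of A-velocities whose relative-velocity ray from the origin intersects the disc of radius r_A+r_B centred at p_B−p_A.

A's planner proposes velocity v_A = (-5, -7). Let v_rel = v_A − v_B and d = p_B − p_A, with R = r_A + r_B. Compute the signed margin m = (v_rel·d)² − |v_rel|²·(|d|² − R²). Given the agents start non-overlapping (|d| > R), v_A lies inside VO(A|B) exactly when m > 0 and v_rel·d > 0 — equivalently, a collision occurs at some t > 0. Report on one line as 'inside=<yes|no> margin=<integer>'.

d = (-1, -27),  |d|² = 730;  R = 6+5 = 11,  c = 730−11² = 609
v_rel = (-2, -7),  |v_rel|² = 53;  v_rel·d = (-2)·(-1) + (-7)·(-27) = 191
53·t² − 382·t + 609 = 0  ⇒  m = 191² − 53·609 = 4204
m = 4204 > 0,  v_rel·d = 191 > 0  ⇒  inside

inside=yes margin=4204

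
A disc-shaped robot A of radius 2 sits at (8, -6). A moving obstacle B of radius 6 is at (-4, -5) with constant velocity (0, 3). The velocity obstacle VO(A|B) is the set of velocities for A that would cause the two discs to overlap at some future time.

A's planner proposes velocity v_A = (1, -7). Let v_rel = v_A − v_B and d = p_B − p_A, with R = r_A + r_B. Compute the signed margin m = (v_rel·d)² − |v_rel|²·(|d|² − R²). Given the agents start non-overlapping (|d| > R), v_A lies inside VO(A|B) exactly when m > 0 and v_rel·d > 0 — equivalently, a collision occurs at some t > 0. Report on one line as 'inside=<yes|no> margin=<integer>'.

d = (-12, 1),  |d|² = 145;  R = 2+6 = 8,  c = 145−8² = 81
v_rel = (1, -10),  |v_rel|² = 101;  v_rel·d = (1)·(-12) + (-10)·(1) = -22
101·t² + 44·t + 81 = 0  ⇒  m = (-22)² − 101·81 = -7697
m = -7697 < 0,  v_rel·d = -22 < 0  ⇒  outside

inside=no margin=-7697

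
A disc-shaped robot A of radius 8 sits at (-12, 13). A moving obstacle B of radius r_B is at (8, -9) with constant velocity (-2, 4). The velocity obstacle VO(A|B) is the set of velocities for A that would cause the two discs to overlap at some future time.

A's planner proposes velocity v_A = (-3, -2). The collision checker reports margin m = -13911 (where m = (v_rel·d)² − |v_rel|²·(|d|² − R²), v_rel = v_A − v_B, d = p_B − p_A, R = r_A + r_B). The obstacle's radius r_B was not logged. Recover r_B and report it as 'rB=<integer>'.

m = -13911
d = (20, -22);  v_rel = (-1, -6),  |v_rel|² = 37
v_rel×d = (-1)·(-22) − (-6)·(20) = 142
since m = R²·37 − 142²:  R² = (20164 + -13911) / 37 = 169
R = √169 = 13  ⇒  r_B = 13 − 8 = 5

rB=5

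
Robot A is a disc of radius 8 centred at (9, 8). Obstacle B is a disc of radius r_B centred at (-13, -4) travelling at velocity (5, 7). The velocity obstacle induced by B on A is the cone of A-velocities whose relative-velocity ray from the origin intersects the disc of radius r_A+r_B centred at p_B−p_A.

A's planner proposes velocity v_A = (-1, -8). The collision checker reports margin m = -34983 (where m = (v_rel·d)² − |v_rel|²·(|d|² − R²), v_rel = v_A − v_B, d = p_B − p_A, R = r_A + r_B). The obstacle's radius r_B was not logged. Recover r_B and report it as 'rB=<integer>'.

m = -34983
d = (-22, -12);  v_rel = (-6, -15),  |v_rel|² = 261
v_rel×d = (-6)·(-12) − (-15)·(-22) = -258
since m = R²·261 − (-258)²:  R² = (66564 + -34983) / 261 = 121
R = √121 = 11  ⇒  r_B = 11 − 8 = 3

rB=3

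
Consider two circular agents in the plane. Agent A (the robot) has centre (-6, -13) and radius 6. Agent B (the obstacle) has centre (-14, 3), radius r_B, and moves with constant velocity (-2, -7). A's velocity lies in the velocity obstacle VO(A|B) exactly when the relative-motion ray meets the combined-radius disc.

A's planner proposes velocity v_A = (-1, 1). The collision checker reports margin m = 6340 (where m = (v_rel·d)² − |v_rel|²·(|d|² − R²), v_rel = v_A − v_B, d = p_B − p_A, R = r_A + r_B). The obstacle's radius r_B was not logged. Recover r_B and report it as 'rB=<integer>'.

m = 6340
d = (-8, 16);  v_rel = (1, 8),  |v_rel|² = 65
v_rel×d = (1)·(16) − (8)·(-8) = 80
since m = R²·65 − 80²:  R² = (6400 + 6340) / 65 = 196
R = √196 = 14  ⇒  r_B = 14 − 6 = 8

rB=8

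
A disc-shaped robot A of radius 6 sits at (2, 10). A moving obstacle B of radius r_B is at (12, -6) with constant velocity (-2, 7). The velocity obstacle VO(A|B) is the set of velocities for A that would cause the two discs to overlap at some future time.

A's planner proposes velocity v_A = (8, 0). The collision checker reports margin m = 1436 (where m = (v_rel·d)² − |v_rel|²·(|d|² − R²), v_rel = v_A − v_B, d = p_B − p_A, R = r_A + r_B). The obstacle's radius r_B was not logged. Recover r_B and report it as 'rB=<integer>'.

m = 1436
d = (10, -16);  v_rel = (10, -7),  |v_rel|² = 149
v_rel×d = (10)·(-16) − (-7)·(10) = -90
since m = R²·149 − (-90)²:  R² = (8100 + 1436) / 149 = 64
R = √64 = 8  ⇒  r_B = 8 − 6 = 2

rB=2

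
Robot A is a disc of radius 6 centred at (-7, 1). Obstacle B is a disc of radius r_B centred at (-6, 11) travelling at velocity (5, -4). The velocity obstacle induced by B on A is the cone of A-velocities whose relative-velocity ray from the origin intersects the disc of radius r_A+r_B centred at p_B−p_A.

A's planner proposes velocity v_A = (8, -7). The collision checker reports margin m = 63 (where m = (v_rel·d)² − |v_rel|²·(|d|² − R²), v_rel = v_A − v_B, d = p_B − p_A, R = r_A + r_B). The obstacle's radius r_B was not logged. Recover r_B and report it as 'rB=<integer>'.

m = 63
d = (1, 10);  v_rel = (3, -3),  |v_rel|² = 18
v_rel×d = (3)·(10) − (-3)·(1) = 33
since m = R²·18 − 33²:  R² = (1089 + 63) / 18 = 64
R = √64 = 8  ⇒  r_B = 8 − 6 = 2

rB=2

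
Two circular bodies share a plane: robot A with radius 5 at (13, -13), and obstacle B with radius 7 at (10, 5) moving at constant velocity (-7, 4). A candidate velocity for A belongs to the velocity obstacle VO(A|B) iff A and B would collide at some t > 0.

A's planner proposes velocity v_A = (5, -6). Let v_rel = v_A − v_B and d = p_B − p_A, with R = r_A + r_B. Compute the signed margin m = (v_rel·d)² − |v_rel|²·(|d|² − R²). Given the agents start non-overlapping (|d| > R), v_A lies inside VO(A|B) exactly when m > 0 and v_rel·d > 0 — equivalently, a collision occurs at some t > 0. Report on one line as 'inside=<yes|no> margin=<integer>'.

d = (-3, 18),  |d|² = 333;  R = 5+7 = 12,  c = 333−12² = 189
v_rel = (12, -10),  |v_rel|² = 244;  v_rel·d = (12)·(-3) + (-10)·(18) = -216
244·t² + 432·t + 189 = 0  ⇒  m = (-216)² − 244·189 = 540
m = 540 > 0,  v_rel·d = -216 < 0  ⇒  outside

inside=no margin=540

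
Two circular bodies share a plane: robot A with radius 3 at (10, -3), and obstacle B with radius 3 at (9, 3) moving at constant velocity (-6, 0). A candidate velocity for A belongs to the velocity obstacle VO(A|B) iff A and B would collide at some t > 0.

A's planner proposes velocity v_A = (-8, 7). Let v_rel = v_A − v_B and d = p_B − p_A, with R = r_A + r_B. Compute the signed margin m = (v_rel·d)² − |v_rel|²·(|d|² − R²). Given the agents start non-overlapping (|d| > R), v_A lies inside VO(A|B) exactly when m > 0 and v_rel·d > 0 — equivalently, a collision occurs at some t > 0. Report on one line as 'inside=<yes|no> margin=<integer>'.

d = (-1, 6),  |d|² = 37;  R = 3+3 = 6,  c = 37−6² = 1
v_rel = (-2, 7),  |v_rel|² = 53;  v_rel·d = (-2)·(-1) + (7)·(6) = 44
53·t² − 88·t + 1 = 0  ⇒  m = 44² − 53·1 = 1883
m = 1883 > 0,  v_rel·d = 44 > 0  ⇒  inside

inside=yes margin=1883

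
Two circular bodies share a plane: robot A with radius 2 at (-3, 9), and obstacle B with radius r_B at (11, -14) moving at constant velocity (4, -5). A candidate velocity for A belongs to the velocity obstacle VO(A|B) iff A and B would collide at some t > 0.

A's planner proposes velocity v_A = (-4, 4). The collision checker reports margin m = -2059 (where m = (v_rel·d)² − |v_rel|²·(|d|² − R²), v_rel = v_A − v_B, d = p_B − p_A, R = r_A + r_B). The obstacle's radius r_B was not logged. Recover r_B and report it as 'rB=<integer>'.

m = -2059
d = (14, -23);  v_rel = (-8, 9),  |v_rel|² = 145
v_rel×d = (-8)·(-23) − (9)·(14) = 58
since m = R²·145 − 58²:  R² = (3364 + -2059) / 145 = 9
R = √9 = 3  ⇒  r_B = 3 − 2 = 1

rB=1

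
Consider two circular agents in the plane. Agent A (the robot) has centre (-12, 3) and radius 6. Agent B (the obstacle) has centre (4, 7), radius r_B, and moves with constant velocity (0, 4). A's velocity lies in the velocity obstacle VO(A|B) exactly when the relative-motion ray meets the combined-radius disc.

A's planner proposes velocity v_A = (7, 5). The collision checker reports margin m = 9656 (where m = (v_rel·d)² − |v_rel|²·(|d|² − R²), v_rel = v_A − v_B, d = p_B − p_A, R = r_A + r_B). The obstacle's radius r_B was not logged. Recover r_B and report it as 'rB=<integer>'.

m = 9656
d = (16, 4);  v_rel = (7, 1),  |v_rel|² = 50
v_rel×d = (7)·(4) − (1)·(16) = 12
since m = R²·50 − 12²:  R² = (144 + 9656) / 50 = 196
R = √196 = 14  ⇒  r_B = 14 − 6 = 8

rB=8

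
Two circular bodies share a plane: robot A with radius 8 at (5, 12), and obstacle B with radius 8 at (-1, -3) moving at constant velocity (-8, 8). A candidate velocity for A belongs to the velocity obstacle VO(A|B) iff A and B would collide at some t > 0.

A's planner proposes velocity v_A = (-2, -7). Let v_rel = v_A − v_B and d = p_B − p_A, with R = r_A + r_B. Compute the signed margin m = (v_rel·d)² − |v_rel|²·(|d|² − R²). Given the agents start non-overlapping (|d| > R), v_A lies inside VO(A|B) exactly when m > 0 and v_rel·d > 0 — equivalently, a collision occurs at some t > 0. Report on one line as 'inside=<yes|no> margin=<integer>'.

d = (-6, -15),  |d|² = 261;  R = 8+8 = 16,  c = 261−16² = 5
v_rel = (6, -15),  |v_rel|² = 261;  v_rel·d = (6)·(-6) + (-15)·(-15) = 189
261·t² − 378·t + 5 = 0  ⇒  m = 189² − 261·5 = 34416
m = 34416 > 0,  v_rel·d = 189 > 0  ⇒  inside

inside=yes margin=34416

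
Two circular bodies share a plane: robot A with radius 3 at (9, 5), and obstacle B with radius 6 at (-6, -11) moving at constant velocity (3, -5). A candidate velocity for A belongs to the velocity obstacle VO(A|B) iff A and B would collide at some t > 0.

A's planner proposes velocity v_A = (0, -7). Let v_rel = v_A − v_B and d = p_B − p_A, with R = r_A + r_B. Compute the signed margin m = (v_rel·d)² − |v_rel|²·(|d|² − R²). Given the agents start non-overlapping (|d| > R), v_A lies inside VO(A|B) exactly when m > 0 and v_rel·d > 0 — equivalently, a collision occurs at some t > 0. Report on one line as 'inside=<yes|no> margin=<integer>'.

d = (-15, -16),  |d|² = 481;  R = 3+6 = 9,  c = 481−9² = 400
v_rel = (-3, -2),  |v_rel|² = 13;  v_rel·d = (-3)·(-15) + (-2)·(-16) = 77
13·t² − 154·t + 400 = 0  ⇒  m = 77² − 13·400 = 729
m = 729 > 0,  v_rel·d = 77 > 0  ⇒  inside

inside=yes margin=729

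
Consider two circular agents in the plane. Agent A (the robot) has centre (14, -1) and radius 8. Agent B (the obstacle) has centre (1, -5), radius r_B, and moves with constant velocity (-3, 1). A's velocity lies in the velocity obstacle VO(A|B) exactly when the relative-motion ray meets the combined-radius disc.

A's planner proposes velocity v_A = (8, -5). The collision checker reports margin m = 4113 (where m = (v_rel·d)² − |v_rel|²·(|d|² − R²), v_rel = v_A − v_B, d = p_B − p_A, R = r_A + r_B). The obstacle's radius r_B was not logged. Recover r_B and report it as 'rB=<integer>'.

m = 4113
d = (-13, -4);  v_rel = (11, -6),  |v_rel|² = 157
v_rel×d = (11)·(-4) − (-6)·(-13) = -122
since m = R²·157 − (-122)²:  R² = (14884 + 4113) / 157 = 121
R = √121 = 11  ⇒  r_B = 11 − 8 = 3

rB=3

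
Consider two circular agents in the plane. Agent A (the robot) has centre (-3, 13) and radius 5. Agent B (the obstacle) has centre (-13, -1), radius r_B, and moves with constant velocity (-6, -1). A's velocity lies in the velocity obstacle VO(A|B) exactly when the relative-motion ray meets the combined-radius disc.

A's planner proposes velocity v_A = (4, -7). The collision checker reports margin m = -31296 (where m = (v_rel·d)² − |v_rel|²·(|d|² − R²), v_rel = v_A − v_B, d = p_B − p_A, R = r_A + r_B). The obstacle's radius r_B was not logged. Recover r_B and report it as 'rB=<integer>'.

m = -31296
d = (-10, -14);  v_rel = (10, -6),  |v_rel|² = 136
v_rel×d = (10)·(-14) − (-6)·(-10) = -200
since m = R²·136 − (-200)²:  R² = (40000 + -31296) / 136 = 64
R = √64 = 8  ⇒  r_B = 8 − 5 = 3

rB=3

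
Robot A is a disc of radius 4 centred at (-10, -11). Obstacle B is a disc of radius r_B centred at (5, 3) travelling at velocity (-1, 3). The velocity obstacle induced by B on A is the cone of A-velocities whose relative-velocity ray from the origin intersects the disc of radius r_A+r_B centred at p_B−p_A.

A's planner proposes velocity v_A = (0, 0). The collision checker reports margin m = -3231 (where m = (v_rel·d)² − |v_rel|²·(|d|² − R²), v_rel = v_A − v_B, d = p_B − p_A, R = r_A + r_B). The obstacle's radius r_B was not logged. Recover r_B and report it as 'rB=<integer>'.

m = -3231
d = (15, 14);  v_rel = (1, -3),  |v_rel|² = 10
v_rel×d = (1)·(14) − (-3)·(15) = 59
since m = R²·10 − 59²:  R² = (3481 + -3231) / 10 = 25
R = √25 = 5  ⇒  r_B = 5 − 4 = 1

rB=1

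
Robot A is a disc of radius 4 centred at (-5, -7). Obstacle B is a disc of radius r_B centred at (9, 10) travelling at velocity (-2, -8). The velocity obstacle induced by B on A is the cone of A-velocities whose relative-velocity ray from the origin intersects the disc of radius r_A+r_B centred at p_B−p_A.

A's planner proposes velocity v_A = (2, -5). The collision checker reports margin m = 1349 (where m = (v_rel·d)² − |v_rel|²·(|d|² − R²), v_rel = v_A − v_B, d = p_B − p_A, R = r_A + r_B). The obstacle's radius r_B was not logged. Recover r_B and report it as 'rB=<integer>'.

m = 1349
d = (14, 17);  v_rel = (4, 3),  |v_rel|² = 25
v_rel×d = (4)·(17) − (3)·(14) = 26
since m = R²·25 − 26²:  R² = (676 + 1349) / 25 = 81
R = √81 = 9  ⇒  r_B = 9 − 4 = 5

rB=5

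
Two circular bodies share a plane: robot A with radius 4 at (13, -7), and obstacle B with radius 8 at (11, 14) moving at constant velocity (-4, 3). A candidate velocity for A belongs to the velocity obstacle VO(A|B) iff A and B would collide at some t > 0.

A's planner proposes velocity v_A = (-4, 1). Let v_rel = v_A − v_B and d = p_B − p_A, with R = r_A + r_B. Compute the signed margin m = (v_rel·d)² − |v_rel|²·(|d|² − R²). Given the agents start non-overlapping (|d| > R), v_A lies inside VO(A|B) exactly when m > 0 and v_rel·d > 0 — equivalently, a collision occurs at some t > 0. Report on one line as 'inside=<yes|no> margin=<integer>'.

d = (-2, 21),  |d|² = 445;  R = 4+8 = 12,  c = 445−12² = 301
v_rel = (0, -2),  |v_rel|² = 4;  v_rel·d = (0)·(-2) + (-2)·(21) = -42
4·t² + 84·t + 301 = 0  ⇒  m = (-42)² − 4·301 = 560
m = 560 > 0,  v_rel·d = -42 < 0  ⇒  outside

inside=no margin=560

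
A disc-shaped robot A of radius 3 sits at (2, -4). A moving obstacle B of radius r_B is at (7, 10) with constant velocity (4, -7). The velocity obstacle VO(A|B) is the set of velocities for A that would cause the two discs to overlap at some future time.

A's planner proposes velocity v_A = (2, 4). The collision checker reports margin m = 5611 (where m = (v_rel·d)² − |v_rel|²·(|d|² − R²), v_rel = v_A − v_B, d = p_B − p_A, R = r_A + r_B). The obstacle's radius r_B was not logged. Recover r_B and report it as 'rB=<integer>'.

m = 5611
d = (5, 14);  v_rel = (-2, 11),  |v_rel|² = 125
v_rel×d = (-2)·(14) − (11)·(5) = -83
since m = R²·125 − (-83)²:  R² = (6889 + 5611) / 125 = 100
R = √100 = 10  ⇒  r_B = 10 − 3 = 7

rB=7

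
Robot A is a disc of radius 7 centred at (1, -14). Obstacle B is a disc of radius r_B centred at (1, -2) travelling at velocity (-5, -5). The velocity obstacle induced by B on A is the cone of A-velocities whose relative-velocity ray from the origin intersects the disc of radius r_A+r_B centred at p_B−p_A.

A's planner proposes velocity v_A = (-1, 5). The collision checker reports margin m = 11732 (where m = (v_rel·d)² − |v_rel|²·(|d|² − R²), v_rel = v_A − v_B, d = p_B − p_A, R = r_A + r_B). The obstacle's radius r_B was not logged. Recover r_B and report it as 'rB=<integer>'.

m = 11732
d = (0, 12);  v_rel = (4, 10),  |v_rel|² = 116
v_rel×d = (4)·(12) − (10)·(0) = 48
since m = R²·116 − 48²:  R² = (2304 + 11732) / 116 = 121
R = √121 = 11  ⇒  r_B = 11 − 7 = 4

rB=4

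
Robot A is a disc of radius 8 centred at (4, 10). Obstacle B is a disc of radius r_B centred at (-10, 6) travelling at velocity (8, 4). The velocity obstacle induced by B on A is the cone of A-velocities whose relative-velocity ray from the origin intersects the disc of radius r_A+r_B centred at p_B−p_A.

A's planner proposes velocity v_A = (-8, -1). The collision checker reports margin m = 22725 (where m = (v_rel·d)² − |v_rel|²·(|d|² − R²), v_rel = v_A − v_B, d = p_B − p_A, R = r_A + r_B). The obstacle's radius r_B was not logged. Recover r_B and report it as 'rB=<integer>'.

m = 22725
d = (-14, -4);  v_rel = (-16, -5),  |v_rel|² = 281
v_rel×d = (-16)·(-4) − (-5)·(-14) = -6
since m = R²·281 − (-6)²:  R² = (36 + 22725) / 281 = 81
R = √81 = 9  ⇒  r_B = 9 − 8 = 1

rB=1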